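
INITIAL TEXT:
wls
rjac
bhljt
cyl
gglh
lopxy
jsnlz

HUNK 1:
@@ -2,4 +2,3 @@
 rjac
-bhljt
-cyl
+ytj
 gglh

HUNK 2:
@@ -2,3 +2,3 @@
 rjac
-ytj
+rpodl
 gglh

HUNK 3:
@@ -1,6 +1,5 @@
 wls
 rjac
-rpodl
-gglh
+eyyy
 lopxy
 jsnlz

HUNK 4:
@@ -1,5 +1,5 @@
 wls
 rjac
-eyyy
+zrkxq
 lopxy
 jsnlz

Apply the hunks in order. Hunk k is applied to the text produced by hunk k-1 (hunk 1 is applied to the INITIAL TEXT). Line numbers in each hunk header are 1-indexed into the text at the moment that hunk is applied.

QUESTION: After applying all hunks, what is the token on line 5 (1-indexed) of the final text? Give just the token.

Answer: jsnlz

Derivation:
Hunk 1: at line 2 remove [bhljt,cyl] add [ytj] -> 6 lines: wls rjac ytj gglh lopxy jsnlz
Hunk 2: at line 2 remove [ytj] add [rpodl] -> 6 lines: wls rjac rpodl gglh lopxy jsnlz
Hunk 3: at line 1 remove [rpodl,gglh] add [eyyy] -> 5 lines: wls rjac eyyy lopxy jsnlz
Hunk 4: at line 1 remove [eyyy] add [zrkxq] -> 5 lines: wls rjac zrkxq lopxy jsnlz
Final line 5: jsnlz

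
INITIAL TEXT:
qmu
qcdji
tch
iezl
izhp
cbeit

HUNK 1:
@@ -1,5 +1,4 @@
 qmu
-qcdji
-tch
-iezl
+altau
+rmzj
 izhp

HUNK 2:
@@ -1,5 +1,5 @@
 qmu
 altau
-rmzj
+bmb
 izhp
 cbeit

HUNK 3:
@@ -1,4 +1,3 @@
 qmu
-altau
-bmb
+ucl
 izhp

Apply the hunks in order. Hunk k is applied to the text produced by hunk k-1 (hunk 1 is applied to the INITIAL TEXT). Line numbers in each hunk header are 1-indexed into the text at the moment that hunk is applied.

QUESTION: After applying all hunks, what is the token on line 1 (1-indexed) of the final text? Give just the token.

Answer: qmu

Derivation:
Hunk 1: at line 1 remove [qcdji,tch,iezl] add [altau,rmzj] -> 5 lines: qmu altau rmzj izhp cbeit
Hunk 2: at line 1 remove [rmzj] add [bmb] -> 5 lines: qmu altau bmb izhp cbeit
Hunk 3: at line 1 remove [altau,bmb] add [ucl] -> 4 lines: qmu ucl izhp cbeit
Final line 1: qmu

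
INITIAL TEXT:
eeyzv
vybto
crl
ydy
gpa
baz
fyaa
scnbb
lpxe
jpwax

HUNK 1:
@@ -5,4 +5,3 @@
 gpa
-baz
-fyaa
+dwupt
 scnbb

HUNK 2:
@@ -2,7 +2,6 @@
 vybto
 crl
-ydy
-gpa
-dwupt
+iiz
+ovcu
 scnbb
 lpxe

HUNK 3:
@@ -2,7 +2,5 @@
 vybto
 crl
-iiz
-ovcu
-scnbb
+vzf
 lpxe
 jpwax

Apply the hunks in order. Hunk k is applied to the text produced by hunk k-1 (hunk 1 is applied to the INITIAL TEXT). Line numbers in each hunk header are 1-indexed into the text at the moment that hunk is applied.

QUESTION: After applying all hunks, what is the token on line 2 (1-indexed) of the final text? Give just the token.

Answer: vybto

Derivation:
Hunk 1: at line 5 remove [baz,fyaa] add [dwupt] -> 9 lines: eeyzv vybto crl ydy gpa dwupt scnbb lpxe jpwax
Hunk 2: at line 2 remove [ydy,gpa,dwupt] add [iiz,ovcu] -> 8 lines: eeyzv vybto crl iiz ovcu scnbb lpxe jpwax
Hunk 3: at line 2 remove [iiz,ovcu,scnbb] add [vzf] -> 6 lines: eeyzv vybto crl vzf lpxe jpwax
Final line 2: vybto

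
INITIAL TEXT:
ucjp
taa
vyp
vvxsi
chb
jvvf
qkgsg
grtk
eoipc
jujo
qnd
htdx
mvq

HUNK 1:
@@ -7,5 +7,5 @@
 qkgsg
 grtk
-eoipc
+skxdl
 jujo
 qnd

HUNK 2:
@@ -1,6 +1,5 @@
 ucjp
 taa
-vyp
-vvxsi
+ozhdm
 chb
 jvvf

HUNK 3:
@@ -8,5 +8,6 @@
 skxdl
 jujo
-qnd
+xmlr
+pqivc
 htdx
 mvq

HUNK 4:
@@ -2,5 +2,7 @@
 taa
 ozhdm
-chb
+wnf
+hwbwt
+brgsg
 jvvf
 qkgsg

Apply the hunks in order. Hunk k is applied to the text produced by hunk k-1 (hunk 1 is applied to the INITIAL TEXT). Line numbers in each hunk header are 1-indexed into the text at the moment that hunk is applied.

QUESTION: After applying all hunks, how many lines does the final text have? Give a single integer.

Hunk 1: at line 7 remove [eoipc] add [skxdl] -> 13 lines: ucjp taa vyp vvxsi chb jvvf qkgsg grtk skxdl jujo qnd htdx mvq
Hunk 2: at line 1 remove [vyp,vvxsi] add [ozhdm] -> 12 lines: ucjp taa ozhdm chb jvvf qkgsg grtk skxdl jujo qnd htdx mvq
Hunk 3: at line 8 remove [qnd] add [xmlr,pqivc] -> 13 lines: ucjp taa ozhdm chb jvvf qkgsg grtk skxdl jujo xmlr pqivc htdx mvq
Hunk 4: at line 2 remove [chb] add [wnf,hwbwt,brgsg] -> 15 lines: ucjp taa ozhdm wnf hwbwt brgsg jvvf qkgsg grtk skxdl jujo xmlr pqivc htdx mvq
Final line count: 15

Answer: 15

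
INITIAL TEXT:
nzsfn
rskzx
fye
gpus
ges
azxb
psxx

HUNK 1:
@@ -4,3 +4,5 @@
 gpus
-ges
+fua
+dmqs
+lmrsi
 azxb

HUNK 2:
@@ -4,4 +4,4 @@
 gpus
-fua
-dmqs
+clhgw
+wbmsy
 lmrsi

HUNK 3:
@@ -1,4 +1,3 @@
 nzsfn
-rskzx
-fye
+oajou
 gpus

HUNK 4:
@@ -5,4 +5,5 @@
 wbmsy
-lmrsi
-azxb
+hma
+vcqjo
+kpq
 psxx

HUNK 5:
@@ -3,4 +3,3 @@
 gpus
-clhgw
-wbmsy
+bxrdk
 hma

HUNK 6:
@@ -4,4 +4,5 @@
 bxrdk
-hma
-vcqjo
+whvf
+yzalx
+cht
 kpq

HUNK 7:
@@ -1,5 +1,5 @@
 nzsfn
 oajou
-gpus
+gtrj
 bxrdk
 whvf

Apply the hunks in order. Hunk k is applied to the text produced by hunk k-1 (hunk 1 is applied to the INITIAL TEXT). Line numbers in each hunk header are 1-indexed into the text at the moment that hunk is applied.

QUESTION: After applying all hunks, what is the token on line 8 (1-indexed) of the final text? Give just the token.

Hunk 1: at line 4 remove [ges] add [fua,dmqs,lmrsi] -> 9 lines: nzsfn rskzx fye gpus fua dmqs lmrsi azxb psxx
Hunk 2: at line 4 remove [fua,dmqs] add [clhgw,wbmsy] -> 9 lines: nzsfn rskzx fye gpus clhgw wbmsy lmrsi azxb psxx
Hunk 3: at line 1 remove [rskzx,fye] add [oajou] -> 8 lines: nzsfn oajou gpus clhgw wbmsy lmrsi azxb psxx
Hunk 4: at line 5 remove [lmrsi,azxb] add [hma,vcqjo,kpq] -> 9 lines: nzsfn oajou gpus clhgw wbmsy hma vcqjo kpq psxx
Hunk 5: at line 3 remove [clhgw,wbmsy] add [bxrdk] -> 8 lines: nzsfn oajou gpus bxrdk hma vcqjo kpq psxx
Hunk 6: at line 4 remove [hma,vcqjo] add [whvf,yzalx,cht] -> 9 lines: nzsfn oajou gpus bxrdk whvf yzalx cht kpq psxx
Hunk 7: at line 1 remove [gpus] add [gtrj] -> 9 lines: nzsfn oajou gtrj bxrdk whvf yzalx cht kpq psxx
Final line 8: kpq

Answer: kpq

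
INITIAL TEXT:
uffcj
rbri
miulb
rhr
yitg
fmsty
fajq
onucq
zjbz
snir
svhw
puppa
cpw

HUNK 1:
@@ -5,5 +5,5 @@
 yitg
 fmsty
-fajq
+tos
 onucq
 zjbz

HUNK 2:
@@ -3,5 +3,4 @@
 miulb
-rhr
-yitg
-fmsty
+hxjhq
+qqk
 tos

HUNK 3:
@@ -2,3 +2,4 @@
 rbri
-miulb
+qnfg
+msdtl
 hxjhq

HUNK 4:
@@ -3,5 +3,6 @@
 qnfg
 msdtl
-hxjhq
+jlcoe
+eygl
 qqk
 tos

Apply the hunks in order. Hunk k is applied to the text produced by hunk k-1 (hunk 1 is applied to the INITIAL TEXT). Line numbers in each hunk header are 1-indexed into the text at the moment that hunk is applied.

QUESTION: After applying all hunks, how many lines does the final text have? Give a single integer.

Hunk 1: at line 5 remove [fajq] add [tos] -> 13 lines: uffcj rbri miulb rhr yitg fmsty tos onucq zjbz snir svhw puppa cpw
Hunk 2: at line 3 remove [rhr,yitg,fmsty] add [hxjhq,qqk] -> 12 lines: uffcj rbri miulb hxjhq qqk tos onucq zjbz snir svhw puppa cpw
Hunk 3: at line 2 remove [miulb] add [qnfg,msdtl] -> 13 lines: uffcj rbri qnfg msdtl hxjhq qqk tos onucq zjbz snir svhw puppa cpw
Hunk 4: at line 3 remove [hxjhq] add [jlcoe,eygl] -> 14 lines: uffcj rbri qnfg msdtl jlcoe eygl qqk tos onucq zjbz snir svhw puppa cpw
Final line count: 14

Answer: 14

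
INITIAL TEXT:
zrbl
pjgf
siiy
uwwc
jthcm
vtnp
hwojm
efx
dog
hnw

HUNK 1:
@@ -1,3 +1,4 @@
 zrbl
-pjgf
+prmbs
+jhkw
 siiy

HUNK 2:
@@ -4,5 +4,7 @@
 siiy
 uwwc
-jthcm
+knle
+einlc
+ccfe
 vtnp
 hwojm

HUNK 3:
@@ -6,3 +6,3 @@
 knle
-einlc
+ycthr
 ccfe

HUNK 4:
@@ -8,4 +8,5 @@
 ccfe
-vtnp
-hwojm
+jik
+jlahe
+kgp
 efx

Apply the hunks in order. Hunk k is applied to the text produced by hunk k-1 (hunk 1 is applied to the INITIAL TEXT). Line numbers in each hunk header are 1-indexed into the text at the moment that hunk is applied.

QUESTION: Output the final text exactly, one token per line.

Answer: zrbl
prmbs
jhkw
siiy
uwwc
knle
ycthr
ccfe
jik
jlahe
kgp
efx
dog
hnw

Derivation:
Hunk 1: at line 1 remove [pjgf] add [prmbs,jhkw] -> 11 lines: zrbl prmbs jhkw siiy uwwc jthcm vtnp hwojm efx dog hnw
Hunk 2: at line 4 remove [jthcm] add [knle,einlc,ccfe] -> 13 lines: zrbl prmbs jhkw siiy uwwc knle einlc ccfe vtnp hwojm efx dog hnw
Hunk 3: at line 6 remove [einlc] add [ycthr] -> 13 lines: zrbl prmbs jhkw siiy uwwc knle ycthr ccfe vtnp hwojm efx dog hnw
Hunk 4: at line 8 remove [vtnp,hwojm] add [jik,jlahe,kgp] -> 14 lines: zrbl prmbs jhkw siiy uwwc knle ycthr ccfe jik jlahe kgp efx dog hnw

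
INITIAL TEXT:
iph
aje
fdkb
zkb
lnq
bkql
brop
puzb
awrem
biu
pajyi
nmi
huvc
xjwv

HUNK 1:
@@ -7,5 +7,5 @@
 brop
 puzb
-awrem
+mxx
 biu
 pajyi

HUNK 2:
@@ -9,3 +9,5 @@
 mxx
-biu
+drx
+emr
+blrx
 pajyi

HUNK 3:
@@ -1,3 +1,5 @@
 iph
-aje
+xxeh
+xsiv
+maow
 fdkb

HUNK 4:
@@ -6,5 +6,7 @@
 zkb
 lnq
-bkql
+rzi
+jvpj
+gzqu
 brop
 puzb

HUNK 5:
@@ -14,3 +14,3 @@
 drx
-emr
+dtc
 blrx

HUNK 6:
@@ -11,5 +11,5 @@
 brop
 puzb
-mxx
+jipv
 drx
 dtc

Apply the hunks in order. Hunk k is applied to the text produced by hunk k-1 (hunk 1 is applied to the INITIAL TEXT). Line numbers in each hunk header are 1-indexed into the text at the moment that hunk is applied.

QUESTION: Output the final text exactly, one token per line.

Hunk 1: at line 7 remove [awrem] add [mxx] -> 14 lines: iph aje fdkb zkb lnq bkql brop puzb mxx biu pajyi nmi huvc xjwv
Hunk 2: at line 9 remove [biu] add [drx,emr,blrx] -> 16 lines: iph aje fdkb zkb lnq bkql brop puzb mxx drx emr blrx pajyi nmi huvc xjwv
Hunk 3: at line 1 remove [aje] add [xxeh,xsiv,maow] -> 18 lines: iph xxeh xsiv maow fdkb zkb lnq bkql brop puzb mxx drx emr blrx pajyi nmi huvc xjwv
Hunk 4: at line 6 remove [bkql] add [rzi,jvpj,gzqu] -> 20 lines: iph xxeh xsiv maow fdkb zkb lnq rzi jvpj gzqu brop puzb mxx drx emr blrx pajyi nmi huvc xjwv
Hunk 5: at line 14 remove [emr] add [dtc] -> 20 lines: iph xxeh xsiv maow fdkb zkb lnq rzi jvpj gzqu brop puzb mxx drx dtc blrx pajyi nmi huvc xjwv
Hunk 6: at line 11 remove [mxx] add [jipv] -> 20 lines: iph xxeh xsiv maow fdkb zkb lnq rzi jvpj gzqu brop puzb jipv drx dtc blrx pajyi nmi huvc xjwv

Answer: iph
xxeh
xsiv
maow
fdkb
zkb
lnq
rzi
jvpj
gzqu
brop
puzb
jipv
drx
dtc
blrx
pajyi
nmi
huvc
xjwv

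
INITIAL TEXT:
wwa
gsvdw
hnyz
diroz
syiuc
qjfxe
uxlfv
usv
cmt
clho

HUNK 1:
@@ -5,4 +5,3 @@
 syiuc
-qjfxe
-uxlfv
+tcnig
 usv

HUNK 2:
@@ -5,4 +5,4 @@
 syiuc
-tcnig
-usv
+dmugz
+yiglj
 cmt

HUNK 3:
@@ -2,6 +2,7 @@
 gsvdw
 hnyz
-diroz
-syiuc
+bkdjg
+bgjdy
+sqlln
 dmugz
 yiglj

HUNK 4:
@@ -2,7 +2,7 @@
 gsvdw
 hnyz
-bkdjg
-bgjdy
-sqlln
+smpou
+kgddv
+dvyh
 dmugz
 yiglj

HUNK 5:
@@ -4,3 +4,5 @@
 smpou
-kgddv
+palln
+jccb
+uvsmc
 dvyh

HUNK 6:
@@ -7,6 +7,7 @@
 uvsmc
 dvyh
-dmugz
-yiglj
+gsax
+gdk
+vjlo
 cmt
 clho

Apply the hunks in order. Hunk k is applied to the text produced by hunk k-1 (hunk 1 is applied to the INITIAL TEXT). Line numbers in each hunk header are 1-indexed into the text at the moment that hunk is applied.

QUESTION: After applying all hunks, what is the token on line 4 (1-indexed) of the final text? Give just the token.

Hunk 1: at line 5 remove [qjfxe,uxlfv] add [tcnig] -> 9 lines: wwa gsvdw hnyz diroz syiuc tcnig usv cmt clho
Hunk 2: at line 5 remove [tcnig,usv] add [dmugz,yiglj] -> 9 lines: wwa gsvdw hnyz diroz syiuc dmugz yiglj cmt clho
Hunk 3: at line 2 remove [diroz,syiuc] add [bkdjg,bgjdy,sqlln] -> 10 lines: wwa gsvdw hnyz bkdjg bgjdy sqlln dmugz yiglj cmt clho
Hunk 4: at line 2 remove [bkdjg,bgjdy,sqlln] add [smpou,kgddv,dvyh] -> 10 lines: wwa gsvdw hnyz smpou kgddv dvyh dmugz yiglj cmt clho
Hunk 5: at line 4 remove [kgddv] add [palln,jccb,uvsmc] -> 12 lines: wwa gsvdw hnyz smpou palln jccb uvsmc dvyh dmugz yiglj cmt clho
Hunk 6: at line 7 remove [dmugz,yiglj] add [gsax,gdk,vjlo] -> 13 lines: wwa gsvdw hnyz smpou palln jccb uvsmc dvyh gsax gdk vjlo cmt clho
Final line 4: smpou

Answer: smpou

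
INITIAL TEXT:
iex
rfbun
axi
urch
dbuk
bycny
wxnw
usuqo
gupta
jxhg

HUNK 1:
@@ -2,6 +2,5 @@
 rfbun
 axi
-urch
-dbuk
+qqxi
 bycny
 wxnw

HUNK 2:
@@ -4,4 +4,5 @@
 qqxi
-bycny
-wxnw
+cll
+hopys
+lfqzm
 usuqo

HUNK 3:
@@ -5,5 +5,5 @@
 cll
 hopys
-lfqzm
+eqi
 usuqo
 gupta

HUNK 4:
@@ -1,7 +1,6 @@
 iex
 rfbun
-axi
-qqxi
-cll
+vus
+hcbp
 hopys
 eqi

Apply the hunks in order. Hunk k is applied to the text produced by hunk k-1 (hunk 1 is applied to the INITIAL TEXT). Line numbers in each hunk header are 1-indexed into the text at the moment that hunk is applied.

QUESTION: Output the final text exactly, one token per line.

Answer: iex
rfbun
vus
hcbp
hopys
eqi
usuqo
gupta
jxhg

Derivation:
Hunk 1: at line 2 remove [urch,dbuk] add [qqxi] -> 9 lines: iex rfbun axi qqxi bycny wxnw usuqo gupta jxhg
Hunk 2: at line 4 remove [bycny,wxnw] add [cll,hopys,lfqzm] -> 10 lines: iex rfbun axi qqxi cll hopys lfqzm usuqo gupta jxhg
Hunk 3: at line 5 remove [lfqzm] add [eqi] -> 10 lines: iex rfbun axi qqxi cll hopys eqi usuqo gupta jxhg
Hunk 4: at line 1 remove [axi,qqxi,cll] add [vus,hcbp] -> 9 lines: iex rfbun vus hcbp hopys eqi usuqo gupta jxhg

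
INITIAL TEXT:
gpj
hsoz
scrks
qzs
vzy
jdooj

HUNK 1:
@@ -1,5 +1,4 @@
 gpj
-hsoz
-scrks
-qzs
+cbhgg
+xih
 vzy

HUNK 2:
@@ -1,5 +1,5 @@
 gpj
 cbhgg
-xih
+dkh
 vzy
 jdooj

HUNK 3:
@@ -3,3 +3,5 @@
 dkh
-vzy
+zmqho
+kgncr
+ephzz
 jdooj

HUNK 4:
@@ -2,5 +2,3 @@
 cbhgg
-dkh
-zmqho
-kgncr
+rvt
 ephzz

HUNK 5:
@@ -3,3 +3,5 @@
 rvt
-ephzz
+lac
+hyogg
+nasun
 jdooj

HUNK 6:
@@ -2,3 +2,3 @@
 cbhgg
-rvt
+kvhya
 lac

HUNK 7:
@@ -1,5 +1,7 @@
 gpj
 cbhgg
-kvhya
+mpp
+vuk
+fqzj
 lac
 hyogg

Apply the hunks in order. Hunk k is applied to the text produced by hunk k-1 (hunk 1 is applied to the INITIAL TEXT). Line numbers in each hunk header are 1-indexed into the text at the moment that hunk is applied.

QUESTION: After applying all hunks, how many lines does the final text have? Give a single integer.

Answer: 9

Derivation:
Hunk 1: at line 1 remove [hsoz,scrks,qzs] add [cbhgg,xih] -> 5 lines: gpj cbhgg xih vzy jdooj
Hunk 2: at line 1 remove [xih] add [dkh] -> 5 lines: gpj cbhgg dkh vzy jdooj
Hunk 3: at line 3 remove [vzy] add [zmqho,kgncr,ephzz] -> 7 lines: gpj cbhgg dkh zmqho kgncr ephzz jdooj
Hunk 4: at line 2 remove [dkh,zmqho,kgncr] add [rvt] -> 5 lines: gpj cbhgg rvt ephzz jdooj
Hunk 5: at line 3 remove [ephzz] add [lac,hyogg,nasun] -> 7 lines: gpj cbhgg rvt lac hyogg nasun jdooj
Hunk 6: at line 2 remove [rvt] add [kvhya] -> 7 lines: gpj cbhgg kvhya lac hyogg nasun jdooj
Hunk 7: at line 1 remove [kvhya] add [mpp,vuk,fqzj] -> 9 lines: gpj cbhgg mpp vuk fqzj lac hyogg nasun jdooj
Final line count: 9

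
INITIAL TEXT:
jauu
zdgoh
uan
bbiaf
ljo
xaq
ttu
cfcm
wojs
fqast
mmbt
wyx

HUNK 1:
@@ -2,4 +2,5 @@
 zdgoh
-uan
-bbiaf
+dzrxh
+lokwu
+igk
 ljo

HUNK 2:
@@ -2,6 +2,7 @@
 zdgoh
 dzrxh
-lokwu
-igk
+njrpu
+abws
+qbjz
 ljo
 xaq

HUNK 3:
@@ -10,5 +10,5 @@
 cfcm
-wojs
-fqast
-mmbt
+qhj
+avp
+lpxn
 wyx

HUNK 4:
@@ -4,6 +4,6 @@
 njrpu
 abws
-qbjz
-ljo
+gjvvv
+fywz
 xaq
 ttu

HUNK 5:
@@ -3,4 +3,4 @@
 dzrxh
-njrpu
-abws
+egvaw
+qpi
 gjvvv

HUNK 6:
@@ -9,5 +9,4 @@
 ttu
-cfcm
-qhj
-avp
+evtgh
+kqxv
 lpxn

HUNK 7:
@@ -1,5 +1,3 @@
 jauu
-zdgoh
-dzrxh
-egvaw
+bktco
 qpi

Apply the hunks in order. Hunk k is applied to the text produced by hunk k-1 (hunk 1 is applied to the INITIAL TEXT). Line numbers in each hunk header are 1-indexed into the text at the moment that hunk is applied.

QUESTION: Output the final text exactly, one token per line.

Answer: jauu
bktco
qpi
gjvvv
fywz
xaq
ttu
evtgh
kqxv
lpxn
wyx

Derivation:
Hunk 1: at line 2 remove [uan,bbiaf] add [dzrxh,lokwu,igk] -> 13 lines: jauu zdgoh dzrxh lokwu igk ljo xaq ttu cfcm wojs fqast mmbt wyx
Hunk 2: at line 2 remove [lokwu,igk] add [njrpu,abws,qbjz] -> 14 lines: jauu zdgoh dzrxh njrpu abws qbjz ljo xaq ttu cfcm wojs fqast mmbt wyx
Hunk 3: at line 10 remove [wojs,fqast,mmbt] add [qhj,avp,lpxn] -> 14 lines: jauu zdgoh dzrxh njrpu abws qbjz ljo xaq ttu cfcm qhj avp lpxn wyx
Hunk 4: at line 4 remove [qbjz,ljo] add [gjvvv,fywz] -> 14 lines: jauu zdgoh dzrxh njrpu abws gjvvv fywz xaq ttu cfcm qhj avp lpxn wyx
Hunk 5: at line 3 remove [njrpu,abws] add [egvaw,qpi] -> 14 lines: jauu zdgoh dzrxh egvaw qpi gjvvv fywz xaq ttu cfcm qhj avp lpxn wyx
Hunk 6: at line 9 remove [cfcm,qhj,avp] add [evtgh,kqxv] -> 13 lines: jauu zdgoh dzrxh egvaw qpi gjvvv fywz xaq ttu evtgh kqxv lpxn wyx
Hunk 7: at line 1 remove [zdgoh,dzrxh,egvaw] add [bktco] -> 11 lines: jauu bktco qpi gjvvv fywz xaq ttu evtgh kqxv lpxn wyx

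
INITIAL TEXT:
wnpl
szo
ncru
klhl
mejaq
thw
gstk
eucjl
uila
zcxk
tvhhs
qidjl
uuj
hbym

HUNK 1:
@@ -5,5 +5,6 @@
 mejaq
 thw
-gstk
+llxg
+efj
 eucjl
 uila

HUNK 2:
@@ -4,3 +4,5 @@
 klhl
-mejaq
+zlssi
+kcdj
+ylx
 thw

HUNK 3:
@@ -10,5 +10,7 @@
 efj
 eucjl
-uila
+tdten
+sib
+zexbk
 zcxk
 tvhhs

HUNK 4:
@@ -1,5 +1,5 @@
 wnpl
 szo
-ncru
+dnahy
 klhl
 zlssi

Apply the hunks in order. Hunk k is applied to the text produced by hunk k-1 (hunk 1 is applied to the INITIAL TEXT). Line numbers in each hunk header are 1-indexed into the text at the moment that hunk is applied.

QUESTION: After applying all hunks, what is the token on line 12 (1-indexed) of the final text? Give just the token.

Answer: tdten

Derivation:
Hunk 1: at line 5 remove [gstk] add [llxg,efj] -> 15 lines: wnpl szo ncru klhl mejaq thw llxg efj eucjl uila zcxk tvhhs qidjl uuj hbym
Hunk 2: at line 4 remove [mejaq] add [zlssi,kcdj,ylx] -> 17 lines: wnpl szo ncru klhl zlssi kcdj ylx thw llxg efj eucjl uila zcxk tvhhs qidjl uuj hbym
Hunk 3: at line 10 remove [uila] add [tdten,sib,zexbk] -> 19 lines: wnpl szo ncru klhl zlssi kcdj ylx thw llxg efj eucjl tdten sib zexbk zcxk tvhhs qidjl uuj hbym
Hunk 4: at line 1 remove [ncru] add [dnahy] -> 19 lines: wnpl szo dnahy klhl zlssi kcdj ylx thw llxg efj eucjl tdten sib zexbk zcxk tvhhs qidjl uuj hbym
Final line 12: tdten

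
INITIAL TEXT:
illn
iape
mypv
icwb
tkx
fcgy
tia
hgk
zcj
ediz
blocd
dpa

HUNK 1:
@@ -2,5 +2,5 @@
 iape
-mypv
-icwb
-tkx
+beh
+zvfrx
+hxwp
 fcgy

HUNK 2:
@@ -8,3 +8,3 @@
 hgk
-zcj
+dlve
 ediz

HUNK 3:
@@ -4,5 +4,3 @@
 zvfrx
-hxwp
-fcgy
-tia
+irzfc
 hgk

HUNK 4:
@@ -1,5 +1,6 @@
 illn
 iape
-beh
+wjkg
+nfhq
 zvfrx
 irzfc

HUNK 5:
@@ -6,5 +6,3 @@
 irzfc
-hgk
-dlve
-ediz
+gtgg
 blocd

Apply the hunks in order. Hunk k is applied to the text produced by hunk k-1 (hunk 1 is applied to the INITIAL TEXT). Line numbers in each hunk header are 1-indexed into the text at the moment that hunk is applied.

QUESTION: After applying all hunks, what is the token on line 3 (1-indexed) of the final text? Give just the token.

Answer: wjkg

Derivation:
Hunk 1: at line 2 remove [mypv,icwb,tkx] add [beh,zvfrx,hxwp] -> 12 lines: illn iape beh zvfrx hxwp fcgy tia hgk zcj ediz blocd dpa
Hunk 2: at line 8 remove [zcj] add [dlve] -> 12 lines: illn iape beh zvfrx hxwp fcgy tia hgk dlve ediz blocd dpa
Hunk 3: at line 4 remove [hxwp,fcgy,tia] add [irzfc] -> 10 lines: illn iape beh zvfrx irzfc hgk dlve ediz blocd dpa
Hunk 4: at line 1 remove [beh] add [wjkg,nfhq] -> 11 lines: illn iape wjkg nfhq zvfrx irzfc hgk dlve ediz blocd dpa
Hunk 5: at line 6 remove [hgk,dlve,ediz] add [gtgg] -> 9 lines: illn iape wjkg nfhq zvfrx irzfc gtgg blocd dpa
Final line 3: wjkg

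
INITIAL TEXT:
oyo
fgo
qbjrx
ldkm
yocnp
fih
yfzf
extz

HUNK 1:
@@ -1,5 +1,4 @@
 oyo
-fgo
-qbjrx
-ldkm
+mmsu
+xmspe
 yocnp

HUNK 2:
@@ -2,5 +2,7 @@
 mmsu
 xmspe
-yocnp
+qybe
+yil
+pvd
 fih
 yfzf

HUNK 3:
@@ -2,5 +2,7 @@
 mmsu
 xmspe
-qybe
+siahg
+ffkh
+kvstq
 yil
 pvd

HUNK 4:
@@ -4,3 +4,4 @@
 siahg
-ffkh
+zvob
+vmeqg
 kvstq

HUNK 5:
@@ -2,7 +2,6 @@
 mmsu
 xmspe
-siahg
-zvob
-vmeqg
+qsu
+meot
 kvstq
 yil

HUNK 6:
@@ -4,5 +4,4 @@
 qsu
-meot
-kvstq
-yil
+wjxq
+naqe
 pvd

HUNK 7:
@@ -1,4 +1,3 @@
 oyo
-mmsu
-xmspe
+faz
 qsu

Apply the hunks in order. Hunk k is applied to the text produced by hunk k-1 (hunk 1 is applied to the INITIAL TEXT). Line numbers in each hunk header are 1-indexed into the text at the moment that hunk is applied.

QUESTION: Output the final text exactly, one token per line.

Hunk 1: at line 1 remove [fgo,qbjrx,ldkm] add [mmsu,xmspe] -> 7 lines: oyo mmsu xmspe yocnp fih yfzf extz
Hunk 2: at line 2 remove [yocnp] add [qybe,yil,pvd] -> 9 lines: oyo mmsu xmspe qybe yil pvd fih yfzf extz
Hunk 3: at line 2 remove [qybe] add [siahg,ffkh,kvstq] -> 11 lines: oyo mmsu xmspe siahg ffkh kvstq yil pvd fih yfzf extz
Hunk 4: at line 4 remove [ffkh] add [zvob,vmeqg] -> 12 lines: oyo mmsu xmspe siahg zvob vmeqg kvstq yil pvd fih yfzf extz
Hunk 5: at line 2 remove [siahg,zvob,vmeqg] add [qsu,meot] -> 11 lines: oyo mmsu xmspe qsu meot kvstq yil pvd fih yfzf extz
Hunk 6: at line 4 remove [meot,kvstq,yil] add [wjxq,naqe] -> 10 lines: oyo mmsu xmspe qsu wjxq naqe pvd fih yfzf extz
Hunk 7: at line 1 remove [mmsu,xmspe] add [faz] -> 9 lines: oyo faz qsu wjxq naqe pvd fih yfzf extz

Answer: oyo
faz
qsu
wjxq
naqe
pvd
fih
yfzf
extz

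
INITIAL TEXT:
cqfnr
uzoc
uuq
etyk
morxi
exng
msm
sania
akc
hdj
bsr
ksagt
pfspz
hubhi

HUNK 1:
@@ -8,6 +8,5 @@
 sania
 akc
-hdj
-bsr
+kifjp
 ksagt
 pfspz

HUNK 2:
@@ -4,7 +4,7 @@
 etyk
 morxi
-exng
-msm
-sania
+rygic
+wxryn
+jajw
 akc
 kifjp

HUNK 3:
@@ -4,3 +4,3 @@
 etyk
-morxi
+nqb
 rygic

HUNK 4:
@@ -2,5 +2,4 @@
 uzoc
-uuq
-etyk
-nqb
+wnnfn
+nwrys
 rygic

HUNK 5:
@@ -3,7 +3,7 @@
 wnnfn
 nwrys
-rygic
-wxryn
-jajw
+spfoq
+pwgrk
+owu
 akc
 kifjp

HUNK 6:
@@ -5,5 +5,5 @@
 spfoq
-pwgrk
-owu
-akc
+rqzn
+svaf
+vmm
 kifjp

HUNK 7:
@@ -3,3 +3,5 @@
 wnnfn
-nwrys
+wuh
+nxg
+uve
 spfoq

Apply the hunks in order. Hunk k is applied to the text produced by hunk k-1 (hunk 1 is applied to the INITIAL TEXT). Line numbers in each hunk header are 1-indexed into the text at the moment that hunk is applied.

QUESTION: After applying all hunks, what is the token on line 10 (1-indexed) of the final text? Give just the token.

Answer: vmm

Derivation:
Hunk 1: at line 8 remove [hdj,bsr] add [kifjp] -> 13 lines: cqfnr uzoc uuq etyk morxi exng msm sania akc kifjp ksagt pfspz hubhi
Hunk 2: at line 4 remove [exng,msm,sania] add [rygic,wxryn,jajw] -> 13 lines: cqfnr uzoc uuq etyk morxi rygic wxryn jajw akc kifjp ksagt pfspz hubhi
Hunk 3: at line 4 remove [morxi] add [nqb] -> 13 lines: cqfnr uzoc uuq etyk nqb rygic wxryn jajw akc kifjp ksagt pfspz hubhi
Hunk 4: at line 2 remove [uuq,etyk,nqb] add [wnnfn,nwrys] -> 12 lines: cqfnr uzoc wnnfn nwrys rygic wxryn jajw akc kifjp ksagt pfspz hubhi
Hunk 5: at line 3 remove [rygic,wxryn,jajw] add [spfoq,pwgrk,owu] -> 12 lines: cqfnr uzoc wnnfn nwrys spfoq pwgrk owu akc kifjp ksagt pfspz hubhi
Hunk 6: at line 5 remove [pwgrk,owu,akc] add [rqzn,svaf,vmm] -> 12 lines: cqfnr uzoc wnnfn nwrys spfoq rqzn svaf vmm kifjp ksagt pfspz hubhi
Hunk 7: at line 3 remove [nwrys] add [wuh,nxg,uve] -> 14 lines: cqfnr uzoc wnnfn wuh nxg uve spfoq rqzn svaf vmm kifjp ksagt pfspz hubhi
Final line 10: vmm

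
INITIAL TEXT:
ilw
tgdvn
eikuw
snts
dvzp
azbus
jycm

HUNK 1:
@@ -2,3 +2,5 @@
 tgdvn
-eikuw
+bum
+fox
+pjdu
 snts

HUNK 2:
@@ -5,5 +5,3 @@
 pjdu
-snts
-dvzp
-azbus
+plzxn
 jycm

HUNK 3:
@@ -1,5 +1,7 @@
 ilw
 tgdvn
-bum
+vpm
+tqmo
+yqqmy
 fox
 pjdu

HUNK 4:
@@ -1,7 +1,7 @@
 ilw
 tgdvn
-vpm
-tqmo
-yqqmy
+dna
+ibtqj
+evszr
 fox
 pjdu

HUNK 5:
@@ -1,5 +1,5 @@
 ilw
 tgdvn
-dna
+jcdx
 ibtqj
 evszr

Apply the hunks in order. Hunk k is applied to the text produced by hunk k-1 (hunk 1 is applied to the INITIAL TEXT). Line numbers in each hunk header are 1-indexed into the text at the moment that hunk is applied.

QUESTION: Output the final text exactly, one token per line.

Answer: ilw
tgdvn
jcdx
ibtqj
evszr
fox
pjdu
plzxn
jycm

Derivation:
Hunk 1: at line 2 remove [eikuw] add [bum,fox,pjdu] -> 9 lines: ilw tgdvn bum fox pjdu snts dvzp azbus jycm
Hunk 2: at line 5 remove [snts,dvzp,azbus] add [plzxn] -> 7 lines: ilw tgdvn bum fox pjdu plzxn jycm
Hunk 3: at line 1 remove [bum] add [vpm,tqmo,yqqmy] -> 9 lines: ilw tgdvn vpm tqmo yqqmy fox pjdu plzxn jycm
Hunk 4: at line 1 remove [vpm,tqmo,yqqmy] add [dna,ibtqj,evszr] -> 9 lines: ilw tgdvn dna ibtqj evszr fox pjdu plzxn jycm
Hunk 5: at line 1 remove [dna] add [jcdx] -> 9 lines: ilw tgdvn jcdx ibtqj evszr fox pjdu plzxn jycm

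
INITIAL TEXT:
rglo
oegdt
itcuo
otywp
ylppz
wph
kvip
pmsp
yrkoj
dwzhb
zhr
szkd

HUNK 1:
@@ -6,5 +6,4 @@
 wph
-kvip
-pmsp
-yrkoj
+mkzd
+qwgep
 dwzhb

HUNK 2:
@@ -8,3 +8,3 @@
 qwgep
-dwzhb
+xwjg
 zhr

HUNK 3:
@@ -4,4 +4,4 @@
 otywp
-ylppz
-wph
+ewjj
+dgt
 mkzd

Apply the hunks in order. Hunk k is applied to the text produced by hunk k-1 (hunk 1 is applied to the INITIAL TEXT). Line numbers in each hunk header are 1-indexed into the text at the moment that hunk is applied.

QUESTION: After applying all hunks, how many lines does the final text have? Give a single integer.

Answer: 11

Derivation:
Hunk 1: at line 6 remove [kvip,pmsp,yrkoj] add [mkzd,qwgep] -> 11 lines: rglo oegdt itcuo otywp ylppz wph mkzd qwgep dwzhb zhr szkd
Hunk 2: at line 8 remove [dwzhb] add [xwjg] -> 11 lines: rglo oegdt itcuo otywp ylppz wph mkzd qwgep xwjg zhr szkd
Hunk 3: at line 4 remove [ylppz,wph] add [ewjj,dgt] -> 11 lines: rglo oegdt itcuo otywp ewjj dgt mkzd qwgep xwjg zhr szkd
Final line count: 11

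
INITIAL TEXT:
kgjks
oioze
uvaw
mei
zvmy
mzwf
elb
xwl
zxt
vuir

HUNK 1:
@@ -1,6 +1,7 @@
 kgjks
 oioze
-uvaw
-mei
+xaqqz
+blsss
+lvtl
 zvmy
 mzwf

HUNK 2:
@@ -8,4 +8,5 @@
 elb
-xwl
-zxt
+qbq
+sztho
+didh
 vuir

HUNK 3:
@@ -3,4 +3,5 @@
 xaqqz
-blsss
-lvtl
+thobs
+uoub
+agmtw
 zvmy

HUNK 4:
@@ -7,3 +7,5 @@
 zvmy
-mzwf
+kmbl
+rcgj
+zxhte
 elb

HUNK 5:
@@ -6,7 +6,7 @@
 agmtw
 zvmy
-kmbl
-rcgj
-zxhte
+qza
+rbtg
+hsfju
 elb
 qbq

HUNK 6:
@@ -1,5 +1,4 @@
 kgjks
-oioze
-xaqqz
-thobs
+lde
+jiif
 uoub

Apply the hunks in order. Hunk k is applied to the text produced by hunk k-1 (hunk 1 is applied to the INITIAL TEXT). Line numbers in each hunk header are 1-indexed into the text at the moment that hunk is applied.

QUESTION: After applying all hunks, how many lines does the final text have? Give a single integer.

Hunk 1: at line 1 remove [uvaw,mei] add [xaqqz,blsss,lvtl] -> 11 lines: kgjks oioze xaqqz blsss lvtl zvmy mzwf elb xwl zxt vuir
Hunk 2: at line 8 remove [xwl,zxt] add [qbq,sztho,didh] -> 12 lines: kgjks oioze xaqqz blsss lvtl zvmy mzwf elb qbq sztho didh vuir
Hunk 3: at line 3 remove [blsss,lvtl] add [thobs,uoub,agmtw] -> 13 lines: kgjks oioze xaqqz thobs uoub agmtw zvmy mzwf elb qbq sztho didh vuir
Hunk 4: at line 7 remove [mzwf] add [kmbl,rcgj,zxhte] -> 15 lines: kgjks oioze xaqqz thobs uoub agmtw zvmy kmbl rcgj zxhte elb qbq sztho didh vuir
Hunk 5: at line 6 remove [kmbl,rcgj,zxhte] add [qza,rbtg,hsfju] -> 15 lines: kgjks oioze xaqqz thobs uoub agmtw zvmy qza rbtg hsfju elb qbq sztho didh vuir
Hunk 6: at line 1 remove [oioze,xaqqz,thobs] add [lde,jiif] -> 14 lines: kgjks lde jiif uoub agmtw zvmy qza rbtg hsfju elb qbq sztho didh vuir
Final line count: 14

Answer: 14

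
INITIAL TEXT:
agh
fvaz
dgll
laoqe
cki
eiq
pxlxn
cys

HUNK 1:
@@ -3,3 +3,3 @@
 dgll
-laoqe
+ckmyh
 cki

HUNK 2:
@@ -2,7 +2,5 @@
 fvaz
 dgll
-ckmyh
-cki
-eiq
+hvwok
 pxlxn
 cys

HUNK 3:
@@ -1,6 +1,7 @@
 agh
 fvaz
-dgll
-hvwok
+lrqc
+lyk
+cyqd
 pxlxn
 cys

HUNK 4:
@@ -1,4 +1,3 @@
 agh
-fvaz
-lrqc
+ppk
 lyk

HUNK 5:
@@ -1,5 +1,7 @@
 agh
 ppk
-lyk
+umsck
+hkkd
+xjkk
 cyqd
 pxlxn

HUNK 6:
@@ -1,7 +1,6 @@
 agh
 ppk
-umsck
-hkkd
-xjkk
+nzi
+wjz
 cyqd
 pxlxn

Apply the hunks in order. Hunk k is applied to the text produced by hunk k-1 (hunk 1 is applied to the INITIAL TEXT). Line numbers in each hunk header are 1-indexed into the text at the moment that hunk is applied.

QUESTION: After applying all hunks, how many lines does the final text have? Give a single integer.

Answer: 7

Derivation:
Hunk 1: at line 3 remove [laoqe] add [ckmyh] -> 8 lines: agh fvaz dgll ckmyh cki eiq pxlxn cys
Hunk 2: at line 2 remove [ckmyh,cki,eiq] add [hvwok] -> 6 lines: agh fvaz dgll hvwok pxlxn cys
Hunk 3: at line 1 remove [dgll,hvwok] add [lrqc,lyk,cyqd] -> 7 lines: agh fvaz lrqc lyk cyqd pxlxn cys
Hunk 4: at line 1 remove [fvaz,lrqc] add [ppk] -> 6 lines: agh ppk lyk cyqd pxlxn cys
Hunk 5: at line 1 remove [lyk] add [umsck,hkkd,xjkk] -> 8 lines: agh ppk umsck hkkd xjkk cyqd pxlxn cys
Hunk 6: at line 1 remove [umsck,hkkd,xjkk] add [nzi,wjz] -> 7 lines: agh ppk nzi wjz cyqd pxlxn cys
Final line count: 7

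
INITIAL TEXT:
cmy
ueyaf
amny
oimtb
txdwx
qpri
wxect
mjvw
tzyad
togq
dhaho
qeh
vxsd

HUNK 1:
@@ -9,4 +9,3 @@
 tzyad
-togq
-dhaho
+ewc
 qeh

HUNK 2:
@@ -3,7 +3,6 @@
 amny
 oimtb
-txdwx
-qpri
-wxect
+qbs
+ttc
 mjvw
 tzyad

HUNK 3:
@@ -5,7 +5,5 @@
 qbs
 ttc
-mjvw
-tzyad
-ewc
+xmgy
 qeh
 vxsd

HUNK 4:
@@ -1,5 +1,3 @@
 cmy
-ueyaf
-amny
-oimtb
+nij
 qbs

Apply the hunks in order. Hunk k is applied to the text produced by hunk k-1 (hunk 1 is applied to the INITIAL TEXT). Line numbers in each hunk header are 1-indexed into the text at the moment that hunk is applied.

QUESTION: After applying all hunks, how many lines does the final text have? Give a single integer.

Hunk 1: at line 9 remove [togq,dhaho] add [ewc] -> 12 lines: cmy ueyaf amny oimtb txdwx qpri wxect mjvw tzyad ewc qeh vxsd
Hunk 2: at line 3 remove [txdwx,qpri,wxect] add [qbs,ttc] -> 11 lines: cmy ueyaf amny oimtb qbs ttc mjvw tzyad ewc qeh vxsd
Hunk 3: at line 5 remove [mjvw,tzyad,ewc] add [xmgy] -> 9 lines: cmy ueyaf amny oimtb qbs ttc xmgy qeh vxsd
Hunk 4: at line 1 remove [ueyaf,amny,oimtb] add [nij] -> 7 lines: cmy nij qbs ttc xmgy qeh vxsd
Final line count: 7

Answer: 7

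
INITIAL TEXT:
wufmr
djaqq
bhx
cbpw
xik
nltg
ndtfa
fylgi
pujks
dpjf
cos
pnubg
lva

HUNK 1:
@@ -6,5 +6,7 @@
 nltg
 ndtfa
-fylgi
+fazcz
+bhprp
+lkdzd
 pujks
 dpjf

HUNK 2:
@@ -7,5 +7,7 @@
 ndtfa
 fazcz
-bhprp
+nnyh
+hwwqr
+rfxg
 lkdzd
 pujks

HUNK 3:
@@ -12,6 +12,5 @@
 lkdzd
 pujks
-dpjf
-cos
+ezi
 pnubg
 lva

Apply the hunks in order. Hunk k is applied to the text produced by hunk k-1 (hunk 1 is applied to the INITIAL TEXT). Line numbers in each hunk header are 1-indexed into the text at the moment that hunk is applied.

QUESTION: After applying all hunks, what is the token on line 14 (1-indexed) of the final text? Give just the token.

Answer: ezi

Derivation:
Hunk 1: at line 6 remove [fylgi] add [fazcz,bhprp,lkdzd] -> 15 lines: wufmr djaqq bhx cbpw xik nltg ndtfa fazcz bhprp lkdzd pujks dpjf cos pnubg lva
Hunk 2: at line 7 remove [bhprp] add [nnyh,hwwqr,rfxg] -> 17 lines: wufmr djaqq bhx cbpw xik nltg ndtfa fazcz nnyh hwwqr rfxg lkdzd pujks dpjf cos pnubg lva
Hunk 3: at line 12 remove [dpjf,cos] add [ezi] -> 16 lines: wufmr djaqq bhx cbpw xik nltg ndtfa fazcz nnyh hwwqr rfxg lkdzd pujks ezi pnubg lva
Final line 14: ezi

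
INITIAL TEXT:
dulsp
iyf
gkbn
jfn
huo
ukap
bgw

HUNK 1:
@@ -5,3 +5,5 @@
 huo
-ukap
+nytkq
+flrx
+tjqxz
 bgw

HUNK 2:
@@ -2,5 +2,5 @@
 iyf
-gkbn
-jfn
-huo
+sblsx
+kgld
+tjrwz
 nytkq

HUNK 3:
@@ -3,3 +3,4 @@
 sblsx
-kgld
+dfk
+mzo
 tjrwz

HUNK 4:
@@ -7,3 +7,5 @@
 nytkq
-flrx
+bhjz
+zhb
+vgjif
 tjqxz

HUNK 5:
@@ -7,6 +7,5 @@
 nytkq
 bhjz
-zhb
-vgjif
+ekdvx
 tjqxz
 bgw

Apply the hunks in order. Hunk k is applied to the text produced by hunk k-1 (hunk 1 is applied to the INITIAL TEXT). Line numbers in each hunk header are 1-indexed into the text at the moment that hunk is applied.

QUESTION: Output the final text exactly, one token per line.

Answer: dulsp
iyf
sblsx
dfk
mzo
tjrwz
nytkq
bhjz
ekdvx
tjqxz
bgw

Derivation:
Hunk 1: at line 5 remove [ukap] add [nytkq,flrx,tjqxz] -> 9 lines: dulsp iyf gkbn jfn huo nytkq flrx tjqxz bgw
Hunk 2: at line 2 remove [gkbn,jfn,huo] add [sblsx,kgld,tjrwz] -> 9 lines: dulsp iyf sblsx kgld tjrwz nytkq flrx tjqxz bgw
Hunk 3: at line 3 remove [kgld] add [dfk,mzo] -> 10 lines: dulsp iyf sblsx dfk mzo tjrwz nytkq flrx tjqxz bgw
Hunk 4: at line 7 remove [flrx] add [bhjz,zhb,vgjif] -> 12 lines: dulsp iyf sblsx dfk mzo tjrwz nytkq bhjz zhb vgjif tjqxz bgw
Hunk 5: at line 7 remove [zhb,vgjif] add [ekdvx] -> 11 lines: dulsp iyf sblsx dfk mzo tjrwz nytkq bhjz ekdvx tjqxz bgw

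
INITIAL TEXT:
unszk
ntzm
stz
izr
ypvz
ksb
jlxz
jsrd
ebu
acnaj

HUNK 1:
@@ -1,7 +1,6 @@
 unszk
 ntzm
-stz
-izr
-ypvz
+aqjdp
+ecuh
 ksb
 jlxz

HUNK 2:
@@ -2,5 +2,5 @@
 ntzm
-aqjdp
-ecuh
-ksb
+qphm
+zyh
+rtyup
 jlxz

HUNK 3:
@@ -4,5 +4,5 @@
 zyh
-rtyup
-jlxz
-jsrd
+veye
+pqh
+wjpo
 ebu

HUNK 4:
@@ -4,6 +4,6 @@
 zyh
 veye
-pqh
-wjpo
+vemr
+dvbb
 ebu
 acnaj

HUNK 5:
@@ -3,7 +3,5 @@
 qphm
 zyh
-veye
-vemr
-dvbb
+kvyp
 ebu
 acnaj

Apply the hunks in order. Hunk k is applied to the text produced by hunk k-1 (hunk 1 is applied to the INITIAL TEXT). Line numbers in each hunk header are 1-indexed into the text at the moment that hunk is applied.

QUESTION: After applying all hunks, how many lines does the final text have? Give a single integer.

Hunk 1: at line 1 remove [stz,izr,ypvz] add [aqjdp,ecuh] -> 9 lines: unszk ntzm aqjdp ecuh ksb jlxz jsrd ebu acnaj
Hunk 2: at line 2 remove [aqjdp,ecuh,ksb] add [qphm,zyh,rtyup] -> 9 lines: unszk ntzm qphm zyh rtyup jlxz jsrd ebu acnaj
Hunk 3: at line 4 remove [rtyup,jlxz,jsrd] add [veye,pqh,wjpo] -> 9 lines: unszk ntzm qphm zyh veye pqh wjpo ebu acnaj
Hunk 4: at line 4 remove [pqh,wjpo] add [vemr,dvbb] -> 9 lines: unszk ntzm qphm zyh veye vemr dvbb ebu acnaj
Hunk 5: at line 3 remove [veye,vemr,dvbb] add [kvyp] -> 7 lines: unszk ntzm qphm zyh kvyp ebu acnaj
Final line count: 7

Answer: 7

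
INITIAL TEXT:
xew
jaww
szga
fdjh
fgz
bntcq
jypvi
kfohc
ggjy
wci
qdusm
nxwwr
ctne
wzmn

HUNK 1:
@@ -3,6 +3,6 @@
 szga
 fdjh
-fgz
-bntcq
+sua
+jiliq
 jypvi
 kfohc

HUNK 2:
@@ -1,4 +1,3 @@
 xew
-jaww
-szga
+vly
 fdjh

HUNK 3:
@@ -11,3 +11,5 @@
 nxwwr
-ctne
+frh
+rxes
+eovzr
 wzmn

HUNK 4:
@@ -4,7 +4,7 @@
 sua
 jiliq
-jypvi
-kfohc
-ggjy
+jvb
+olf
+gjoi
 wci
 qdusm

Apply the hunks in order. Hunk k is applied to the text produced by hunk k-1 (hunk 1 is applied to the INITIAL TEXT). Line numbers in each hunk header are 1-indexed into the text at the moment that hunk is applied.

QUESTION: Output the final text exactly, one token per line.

Hunk 1: at line 3 remove [fgz,bntcq] add [sua,jiliq] -> 14 lines: xew jaww szga fdjh sua jiliq jypvi kfohc ggjy wci qdusm nxwwr ctne wzmn
Hunk 2: at line 1 remove [jaww,szga] add [vly] -> 13 lines: xew vly fdjh sua jiliq jypvi kfohc ggjy wci qdusm nxwwr ctne wzmn
Hunk 3: at line 11 remove [ctne] add [frh,rxes,eovzr] -> 15 lines: xew vly fdjh sua jiliq jypvi kfohc ggjy wci qdusm nxwwr frh rxes eovzr wzmn
Hunk 4: at line 4 remove [jypvi,kfohc,ggjy] add [jvb,olf,gjoi] -> 15 lines: xew vly fdjh sua jiliq jvb olf gjoi wci qdusm nxwwr frh rxes eovzr wzmn

Answer: xew
vly
fdjh
sua
jiliq
jvb
olf
gjoi
wci
qdusm
nxwwr
frh
rxes
eovzr
wzmn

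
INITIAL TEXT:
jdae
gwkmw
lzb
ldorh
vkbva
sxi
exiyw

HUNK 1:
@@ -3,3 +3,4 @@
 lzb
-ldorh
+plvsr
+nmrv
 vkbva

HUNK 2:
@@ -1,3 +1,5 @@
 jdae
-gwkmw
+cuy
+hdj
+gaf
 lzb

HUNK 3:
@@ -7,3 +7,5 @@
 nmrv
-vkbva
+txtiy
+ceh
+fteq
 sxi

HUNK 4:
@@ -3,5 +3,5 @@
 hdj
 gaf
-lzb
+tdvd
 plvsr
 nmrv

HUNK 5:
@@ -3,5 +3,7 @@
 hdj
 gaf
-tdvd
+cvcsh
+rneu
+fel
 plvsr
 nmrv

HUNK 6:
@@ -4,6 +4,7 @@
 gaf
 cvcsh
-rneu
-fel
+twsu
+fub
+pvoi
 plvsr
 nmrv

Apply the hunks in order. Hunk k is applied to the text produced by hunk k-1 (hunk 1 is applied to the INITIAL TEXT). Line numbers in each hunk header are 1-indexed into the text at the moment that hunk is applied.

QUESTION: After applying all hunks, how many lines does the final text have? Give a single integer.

Hunk 1: at line 3 remove [ldorh] add [plvsr,nmrv] -> 8 lines: jdae gwkmw lzb plvsr nmrv vkbva sxi exiyw
Hunk 2: at line 1 remove [gwkmw] add [cuy,hdj,gaf] -> 10 lines: jdae cuy hdj gaf lzb plvsr nmrv vkbva sxi exiyw
Hunk 3: at line 7 remove [vkbva] add [txtiy,ceh,fteq] -> 12 lines: jdae cuy hdj gaf lzb plvsr nmrv txtiy ceh fteq sxi exiyw
Hunk 4: at line 3 remove [lzb] add [tdvd] -> 12 lines: jdae cuy hdj gaf tdvd plvsr nmrv txtiy ceh fteq sxi exiyw
Hunk 5: at line 3 remove [tdvd] add [cvcsh,rneu,fel] -> 14 lines: jdae cuy hdj gaf cvcsh rneu fel plvsr nmrv txtiy ceh fteq sxi exiyw
Hunk 6: at line 4 remove [rneu,fel] add [twsu,fub,pvoi] -> 15 lines: jdae cuy hdj gaf cvcsh twsu fub pvoi plvsr nmrv txtiy ceh fteq sxi exiyw
Final line count: 15

Answer: 15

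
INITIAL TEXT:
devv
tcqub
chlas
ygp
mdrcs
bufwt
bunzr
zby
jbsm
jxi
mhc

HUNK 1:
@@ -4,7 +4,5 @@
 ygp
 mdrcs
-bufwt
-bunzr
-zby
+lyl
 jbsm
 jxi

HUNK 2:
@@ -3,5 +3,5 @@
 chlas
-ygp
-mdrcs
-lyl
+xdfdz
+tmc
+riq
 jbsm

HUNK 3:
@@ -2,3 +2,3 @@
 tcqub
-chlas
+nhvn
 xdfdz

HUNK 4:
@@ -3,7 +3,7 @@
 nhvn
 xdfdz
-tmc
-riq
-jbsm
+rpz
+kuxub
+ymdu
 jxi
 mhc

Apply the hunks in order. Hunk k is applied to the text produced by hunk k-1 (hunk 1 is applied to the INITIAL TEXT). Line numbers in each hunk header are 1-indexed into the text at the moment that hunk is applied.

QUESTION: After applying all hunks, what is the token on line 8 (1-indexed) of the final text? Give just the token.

Hunk 1: at line 4 remove [bufwt,bunzr,zby] add [lyl] -> 9 lines: devv tcqub chlas ygp mdrcs lyl jbsm jxi mhc
Hunk 2: at line 3 remove [ygp,mdrcs,lyl] add [xdfdz,tmc,riq] -> 9 lines: devv tcqub chlas xdfdz tmc riq jbsm jxi mhc
Hunk 3: at line 2 remove [chlas] add [nhvn] -> 9 lines: devv tcqub nhvn xdfdz tmc riq jbsm jxi mhc
Hunk 4: at line 3 remove [tmc,riq,jbsm] add [rpz,kuxub,ymdu] -> 9 lines: devv tcqub nhvn xdfdz rpz kuxub ymdu jxi mhc
Final line 8: jxi

Answer: jxi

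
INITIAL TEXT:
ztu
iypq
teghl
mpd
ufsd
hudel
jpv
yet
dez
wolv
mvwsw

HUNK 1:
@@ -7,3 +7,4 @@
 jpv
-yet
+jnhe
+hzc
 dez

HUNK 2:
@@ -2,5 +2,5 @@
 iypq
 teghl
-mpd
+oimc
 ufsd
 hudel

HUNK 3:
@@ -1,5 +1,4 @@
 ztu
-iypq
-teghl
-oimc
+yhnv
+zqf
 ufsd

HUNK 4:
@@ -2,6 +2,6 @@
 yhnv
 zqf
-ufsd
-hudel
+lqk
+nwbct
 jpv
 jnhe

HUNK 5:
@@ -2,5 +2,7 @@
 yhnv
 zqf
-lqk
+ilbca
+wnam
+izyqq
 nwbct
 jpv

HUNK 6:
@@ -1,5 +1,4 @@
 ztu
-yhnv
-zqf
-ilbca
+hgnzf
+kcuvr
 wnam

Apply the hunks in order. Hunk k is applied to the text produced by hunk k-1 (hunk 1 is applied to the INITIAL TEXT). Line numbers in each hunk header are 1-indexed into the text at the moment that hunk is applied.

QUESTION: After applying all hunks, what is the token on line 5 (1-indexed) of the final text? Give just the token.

Hunk 1: at line 7 remove [yet] add [jnhe,hzc] -> 12 lines: ztu iypq teghl mpd ufsd hudel jpv jnhe hzc dez wolv mvwsw
Hunk 2: at line 2 remove [mpd] add [oimc] -> 12 lines: ztu iypq teghl oimc ufsd hudel jpv jnhe hzc dez wolv mvwsw
Hunk 3: at line 1 remove [iypq,teghl,oimc] add [yhnv,zqf] -> 11 lines: ztu yhnv zqf ufsd hudel jpv jnhe hzc dez wolv mvwsw
Hunk 4: at line 2 remove [ufsd,hudel] add [lqk,nwbct] -> 11 lines: ztu yhnv zqf lqk nwbct jpv jnhe hzc dez wolv mvwsw
Hunk 5: at line 2 remove [lqk] add [ilbca,wnam,izyqq] -> 13 lines: ztu yhnv zqf ilbca wnam izyqq nwbct jpv jnhe hzc dez wolv mvwsw
Hunk 6: at line 1 remove [yhnv,zqf,ilbca] add [hgnzf,kcuvr] -> 12 lines: ztu hgnzf kcuvr wnam izyqq nwbct jpv jnhe hzc dez wolv mvwsw
Final line 5: izyqq

Answer: izyqq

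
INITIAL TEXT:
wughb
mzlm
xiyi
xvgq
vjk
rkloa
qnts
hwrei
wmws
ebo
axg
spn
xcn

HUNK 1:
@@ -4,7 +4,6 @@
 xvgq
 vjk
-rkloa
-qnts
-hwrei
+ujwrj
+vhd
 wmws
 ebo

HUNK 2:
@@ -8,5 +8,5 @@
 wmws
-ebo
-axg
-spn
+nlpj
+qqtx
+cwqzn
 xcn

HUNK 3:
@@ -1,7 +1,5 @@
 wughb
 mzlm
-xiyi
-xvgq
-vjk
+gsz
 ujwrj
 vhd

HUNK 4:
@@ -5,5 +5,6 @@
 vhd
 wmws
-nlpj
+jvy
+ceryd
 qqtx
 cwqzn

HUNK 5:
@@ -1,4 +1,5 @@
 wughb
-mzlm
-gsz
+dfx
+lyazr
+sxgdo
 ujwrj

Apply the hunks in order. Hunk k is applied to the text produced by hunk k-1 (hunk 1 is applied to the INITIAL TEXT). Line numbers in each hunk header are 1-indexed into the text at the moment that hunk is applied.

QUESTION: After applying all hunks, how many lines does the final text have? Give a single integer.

Answer: 12

Derivation:
Hunk 1: at line 4 remove [rkloa,qnts,hwrei] add [ujwrj,vhd] -> 12 lines: wughb mzlm xiyi xvgq vjk ujwrj vhd wmws ebo axg spn xcn
Hunk 2: at line 8 remove [ebo,axg,spn] add [nlpj,qqtx,cwqzn] -> 12 lines: wughb mzlm xiyi xvgq vjk ujwrj vhd wmws nlpj qqtx cwqzn xcn
Hunk 3: at line 1 remove [xiyi,xvgq,vjk] add [gsz] -> 10 lines: wughb mzlm gsz ujwrj vhd wmws nlpj qqtx cwqzn xcn
Hunk 4: at line 5 remove [nlpj] add [jvy,ceryd] -> 11 lines: wughb mzlm gsz ujwrj vhd wmws jvy ceryd qqtx cwqzn xcn
Hunk 5: at line 1 remove [mzlm,gsz] add [dfx,lyazr,sxgdo] -> 12 lines: wughb dfx lyazr sxgdo ujwrj vhd wmws jvy ceryd qqtx cwqzn xcn
Final line count: 12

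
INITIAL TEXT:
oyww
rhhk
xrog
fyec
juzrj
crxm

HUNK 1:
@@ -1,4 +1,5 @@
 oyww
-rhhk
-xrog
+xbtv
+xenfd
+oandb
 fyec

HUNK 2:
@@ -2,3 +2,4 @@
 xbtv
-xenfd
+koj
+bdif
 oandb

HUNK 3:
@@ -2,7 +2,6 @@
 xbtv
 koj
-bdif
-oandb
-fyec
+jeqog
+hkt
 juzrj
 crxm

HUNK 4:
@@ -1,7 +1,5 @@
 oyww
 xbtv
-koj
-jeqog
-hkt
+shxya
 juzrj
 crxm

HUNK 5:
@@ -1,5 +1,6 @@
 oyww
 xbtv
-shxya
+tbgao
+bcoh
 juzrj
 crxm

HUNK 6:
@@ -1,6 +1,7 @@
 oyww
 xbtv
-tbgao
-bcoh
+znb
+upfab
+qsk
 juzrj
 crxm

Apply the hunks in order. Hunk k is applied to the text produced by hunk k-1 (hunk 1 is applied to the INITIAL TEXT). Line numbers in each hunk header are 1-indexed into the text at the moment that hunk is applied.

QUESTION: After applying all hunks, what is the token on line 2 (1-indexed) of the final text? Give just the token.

Hunk 1: at line 1 remove [rhhk,xrog] add [xbtv,xenfd,oandb] -> 7 lines: oyww xbtv xenfd oandb fyec juzrj crxm
Hunk 2: at line 2 remove [xenfd] add [koj,bdif] -> 8 lines: oyww xbtv koj bdif oandb fyec juzrj crxm
Hunk 3: at line 2 remove [bdif,oandb,fyec] add [jeqog,hkt] -> 7 lines: oyww xbtv koj jeqog hkt juzrj crxm
Hunk 4: at line 1 remove [koj,jeqog,hkt] add [shxya] -> 5 lines: oyww xbtv shxya juzrj crxm
Hunk 5: at line 1 remove [shxya] add [tbgao,bcoh] -> 6 lines: oyww xbtv tbgao bcoh juzrj crxm
Hunk 6: at line 1 remove [tbgao,bcoh] add [znb,upfab,qsk] -> 7 lines: oyww xbtv znb upfab qsk juzrj crxm
Final line 2: xbtv

Answer: xbtv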